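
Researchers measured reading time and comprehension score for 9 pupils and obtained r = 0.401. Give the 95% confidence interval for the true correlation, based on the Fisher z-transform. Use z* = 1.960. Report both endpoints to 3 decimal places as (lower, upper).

Fisher z: z_r = atanh(r) = ½·ln((1+0.401)/(1−0.401)) = 0.424840
SE(z) = 1/√(n−3) = 1/√6 = 0.408248
95% ⇒ z* = 1.960; margin = 1.960·0.408248 = 0.800166
CI on z-scale: (-0.375326, 1.225006)
Back-transform: tanh(-0.375326) = -0.358642, tanh(1.225006) = 0.841125

(-0.359, 0.841)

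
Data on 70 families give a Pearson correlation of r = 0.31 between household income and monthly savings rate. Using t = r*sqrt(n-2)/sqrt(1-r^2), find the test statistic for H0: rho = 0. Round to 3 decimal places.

2.689

t = r·√(n−2) / √(1−r²) with r = 0.31, n = 70
  = 0.31·√68 / √(1 − 0.0961)
  = 0.31·8.246211 / 0.950737
  = 2.556325 / 0.950737 = 2.689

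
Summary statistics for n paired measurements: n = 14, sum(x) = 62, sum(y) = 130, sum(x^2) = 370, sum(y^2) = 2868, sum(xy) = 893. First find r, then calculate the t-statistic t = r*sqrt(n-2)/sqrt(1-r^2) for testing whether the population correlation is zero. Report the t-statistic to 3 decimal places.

4.571

S_xy = nΣxy − ΣxΣy = 14·893 − 62·130 = 12502 − 8060 = 4442
S_xx = nΣx² − (Σx)² = 14·370 − 62² = 5180 − 3844 = 1336
S_yy = nΣy² − (Σy)² = 14·2868 − 130² = 40152 − 16900 = 23252
r = S_xy / √(S_xx·S_yy) = 4442 / √(1336·23252) = 4442 / √31064672 = 4442 / 5573.5691 = 0.7970
t = r·√(n−2)/√(1−r²) = 0.7970·√12 / √(1−0.635209) = 2.760889 / 0.603979 = 4.571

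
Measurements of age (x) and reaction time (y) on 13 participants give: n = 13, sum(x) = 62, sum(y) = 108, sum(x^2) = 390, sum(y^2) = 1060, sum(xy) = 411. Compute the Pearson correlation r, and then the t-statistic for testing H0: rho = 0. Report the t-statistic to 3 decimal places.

-5.135

Numerator: nΣxy − (Σx)(Σy) = 13·411 − (62)(108) = -1353
Denominator: √[(nΣx²−(Σx)²)(nΣy²−(Σy)²)]
  nΣx²−(Σx)² = 13·390 − 3844 = 1226;  nΣy²−(Σy)² = 13·1060 − 11664 = 2116
  √(1226·2116) = √2594216 = 1610.6570
r = -1353 / 1610.6570 = -0.8400
t = r·√(n−2)/√(1−r²) = -0.8400·√11 / √(1−0.705600) = -2.785965 / 0.542586 = -5.135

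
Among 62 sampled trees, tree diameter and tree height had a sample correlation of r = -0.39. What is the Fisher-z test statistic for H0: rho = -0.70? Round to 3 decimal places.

Fisher z: atanh(-0.39) = -0.411800, atanh(-0.70) = -0.867301
z = (z_r − z_0)·√(n−3) = (-0.411800 − (-0.867301))·√59 = 0.455501 · 7.681146 = 3.499

3.499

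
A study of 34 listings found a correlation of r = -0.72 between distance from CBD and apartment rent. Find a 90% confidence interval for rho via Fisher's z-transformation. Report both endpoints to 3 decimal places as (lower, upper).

(-0.835, -0.546)

Fisher z: z_r = atanh(r) = ½·ln((1+(-0.72))/(1−(-0.72))) = -0.907645
SE(z) = 1/√(n−3) = 1/√31 = 0.179605
90% ⇒ z* = 1.645; margin = 1.645·0.179605 = 0.295450
CI on z-scale: (-1.203095, -0.612195)
Back-transform: tanh(-1.203095) = -0.834596, tanh(-0.612195) = -0.545670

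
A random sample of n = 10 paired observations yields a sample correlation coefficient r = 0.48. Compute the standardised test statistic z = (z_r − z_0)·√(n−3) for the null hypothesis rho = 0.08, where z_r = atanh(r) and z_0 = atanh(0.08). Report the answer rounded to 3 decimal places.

1.172

Fisher z: atanh(0.48) = 0.522984, atanh(0.08) = 0.080171
z = (z_r − z_0)·√(n−3) = (0.522984 − 0.080171)·√7 = 0.442813 · 2.645751 = 1.172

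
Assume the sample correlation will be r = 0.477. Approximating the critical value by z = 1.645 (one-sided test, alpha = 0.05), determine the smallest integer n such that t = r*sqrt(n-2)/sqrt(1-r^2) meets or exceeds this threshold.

12

Need r·√(n−2)/√(1−r²) ≥ 1.645
√(n−2) ≥ 1.645·√(1−0.227529) / 0.477 = 1.645·0.878903 / 0.477 = 3.0310
n−2 ≥ 9.1870  ⇒  n ≥ 11.1870
Smallest integer n = 12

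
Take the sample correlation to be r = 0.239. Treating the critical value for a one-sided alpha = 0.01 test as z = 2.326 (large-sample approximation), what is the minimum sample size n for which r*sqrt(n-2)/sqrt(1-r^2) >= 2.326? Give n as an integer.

r√(n−2)/√(1−r²) ≥ 2.326  ⇔  n−2 ≥ (2.326)²·(1−r²)/r²
(1−r²)/r² = (1−0.057121)/0.057121 = 16.5067
n ≥ 2 + 5.410276·16.5067 = 2 + 89.3058 = 91.3058
⌈91.3058⌉ = 92

92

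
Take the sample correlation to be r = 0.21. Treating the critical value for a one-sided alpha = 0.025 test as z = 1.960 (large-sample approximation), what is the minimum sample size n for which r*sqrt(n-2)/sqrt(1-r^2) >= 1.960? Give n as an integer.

86

Need r·√(n−2)/√(1−r²) ≥ 1.960
√(n−2) ≥ 1.960·√(1−0.0441) / 0.21 = 1.960·0.977701 / 0.21 = 9.1252
n−2 ≥ 83.2693  ⇒  n ≥ 85.2693
Smallest integer n = 86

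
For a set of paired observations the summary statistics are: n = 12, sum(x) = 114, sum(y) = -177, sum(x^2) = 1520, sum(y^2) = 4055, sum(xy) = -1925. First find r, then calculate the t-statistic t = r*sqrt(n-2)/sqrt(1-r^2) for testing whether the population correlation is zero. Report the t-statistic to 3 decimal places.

Numerator: nΣxy − (Σx)(Σy) = 12·(-1925) − (114)(-177) = -2922
Denominator: √[(nΣx²−(Σx)²)(nΣy²−(Σy)²)]
  nΣx²−(Σx)² = 12·1520 − 12996 = 5244;  nΣy²−(Σy)² = 12·4055 − 31329 = 17331
  √(5244·17331) = √90883764 = 9533.2976
r = -2922 / 9533.2976 = -0.3065
t = r·√(n−2)/√(1−r²) = -0.3065·√10 / √(1−0.093942) = -0.969238 / 0.951871 = -1.018

-1.018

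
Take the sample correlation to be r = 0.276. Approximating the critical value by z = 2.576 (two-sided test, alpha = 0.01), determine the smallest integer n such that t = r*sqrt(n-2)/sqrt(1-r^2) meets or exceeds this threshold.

r√(n−2)/√(1−r²) ≥ 2.576  ⇔  n−2 ≥ (2.576)²·(1−r²)/r²
(1−r²)/r² = (1−0.076176)/0.076176 = 12.1275
n ≥ 2 + 6.635776·12.1275 = 2 + 80.4754 = 82.4754
⌈82.4754⌉ = 83

83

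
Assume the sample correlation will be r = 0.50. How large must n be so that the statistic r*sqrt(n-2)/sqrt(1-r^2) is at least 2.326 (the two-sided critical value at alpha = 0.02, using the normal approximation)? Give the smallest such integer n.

Need r·√(n−2)/√(1−r²) ≥ 2.326
√(n−2) ≥ 2.326·√(1−0.2500) / 0.50 = 2.326·0.866025 / 0.50 = 4.0287
n−2 ≥ 16.2304  ⇒  n ≥ 18.2304
Smallest integer n = 19

19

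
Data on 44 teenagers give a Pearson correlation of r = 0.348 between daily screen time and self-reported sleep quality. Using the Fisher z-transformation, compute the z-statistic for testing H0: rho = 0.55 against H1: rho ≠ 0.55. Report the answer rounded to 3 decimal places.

-1.634

Fisher z: atanh(0.348) = 0.363166, atanh(0.55) = 0.618381
z = (z_r − z_0)·√(n−3) = (0.363166 − 0.618381)·√41 = -0.255215 · 6.403124 = -1.634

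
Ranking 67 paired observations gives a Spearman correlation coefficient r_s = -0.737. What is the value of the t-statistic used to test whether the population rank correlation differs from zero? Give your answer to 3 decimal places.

t = r_s·√(n−2) / √(1−r_s²) with r_s = -0.737, n = 67
  = -0.737·√65 / √(1 − 0.543169)
  = -0.737·8.062258 / 0.675893
  = -5.941884 / 0.675893 = -8.791

-8.791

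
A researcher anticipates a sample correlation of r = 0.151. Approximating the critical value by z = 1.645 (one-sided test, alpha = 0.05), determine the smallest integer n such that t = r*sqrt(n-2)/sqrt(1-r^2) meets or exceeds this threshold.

r√(n−2)/√(1−r²) ≥ 1.645  ⇔  n−2 ≥ (1.645)²·(1−r²)/r²
(1−r²)/r² = (1−0.022801)/0.022801 = 42.8577
n ≥ 2 + 2.706025·42.8577 = 2 + 115.9740 = 117.9740
⌈117.9740⌉ = 118

118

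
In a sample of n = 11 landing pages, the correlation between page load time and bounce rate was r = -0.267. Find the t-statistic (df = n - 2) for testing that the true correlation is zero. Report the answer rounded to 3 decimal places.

-0.831

t = r·√(n−2) / √(1−r²) with r = -0.267, n = 11
  = -0.267·√9 / √(1 − 0.071289)
  = -0.267·3.000000 / 0.963697
  = -0.801000 / 0.963697 = -0.831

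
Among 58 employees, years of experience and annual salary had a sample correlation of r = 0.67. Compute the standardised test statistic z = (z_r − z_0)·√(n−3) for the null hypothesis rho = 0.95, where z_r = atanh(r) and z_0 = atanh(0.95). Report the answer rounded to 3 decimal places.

z_r = atanh(0.67) = 0.810743,  z_0 = atanh(0.95) = 1.831781
SE = 1/√(n−3) = 1/√55 = 0.134840
z = (z_r − z_0)/SE = (0.810743 − 1.831781) / 0.134840 = -1.021038 / 0.134840 = -7.572

-7.572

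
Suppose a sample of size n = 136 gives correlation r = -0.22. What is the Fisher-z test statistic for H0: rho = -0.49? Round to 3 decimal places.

3.603

Fisher z: atanh(-0.22) = -0.223656, atanh(-0.49) = -0.536060
z = (z_r − z_0)·√(n−3) = (-0.223656 − (-0.536060))·√133 = 0.312404 · 11.532563 = 3.603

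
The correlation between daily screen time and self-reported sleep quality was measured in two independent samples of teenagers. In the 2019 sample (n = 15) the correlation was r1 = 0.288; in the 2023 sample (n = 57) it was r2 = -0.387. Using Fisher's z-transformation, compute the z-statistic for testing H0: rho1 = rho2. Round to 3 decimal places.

z1 = atanh(0.288) = 0.296384,  z2 = atanh(-0.387) = -0.408267
SE = √(1/(n1−3) + 1/(n2−3)) = √(1/12 + 1/54) = √(0.0833333 + 0.0185185) = √0.1018518 = 0.319142
z = (z1 − z2)/SE = (0.296384 − (-0.408267)) / 0.319142 = 0.704651 / 0.319142 = 2.208

2.208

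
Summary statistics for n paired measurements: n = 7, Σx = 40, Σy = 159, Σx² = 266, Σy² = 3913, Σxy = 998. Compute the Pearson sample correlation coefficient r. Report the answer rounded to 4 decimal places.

Numerator: nΣxy − (Σx)(Σy) = 7·998 − (40)(159) = 626
Denominator: √[(nΣx²−(Σx)²)(nΣy²−(Σy)²)]
  nΣx²−(Σx)² = 7·266 − 1600 = 262;  nΣy²−(Σy)² = 7·3913 − 25281 = 2110
  √(262·2110) = √552820 = 743.5187
r = 626 / 743.5187 = 0.8419

0.8419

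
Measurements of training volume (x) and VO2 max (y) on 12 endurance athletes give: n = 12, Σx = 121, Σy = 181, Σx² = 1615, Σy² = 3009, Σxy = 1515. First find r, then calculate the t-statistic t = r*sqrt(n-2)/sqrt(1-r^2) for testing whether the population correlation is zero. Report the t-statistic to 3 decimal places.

-8.288

S_xy = nΣxy − ΣxΣy = 12·1515 − 121·181 = 18180 − 21901 = -3721
S_xx = nΣx² − (Σx)² = 12·1615 − 121² = 19380 − 14641 = 4739
S_yy = nΣy² − (Σy)² = 12·3009 − 181² = 36108 − 32761 = 3347
r = S_xy / √(S_xx·S_yy) = -3721 / √(4739·3347) = -3721 / √15861433 = -3721 / 3982.6415 = -0.9343
t = r·√(n−2)/√(1−r²) = -0.9343·√10 / √(1−0.872916) = -2.954516 / 0.356488 = -8.288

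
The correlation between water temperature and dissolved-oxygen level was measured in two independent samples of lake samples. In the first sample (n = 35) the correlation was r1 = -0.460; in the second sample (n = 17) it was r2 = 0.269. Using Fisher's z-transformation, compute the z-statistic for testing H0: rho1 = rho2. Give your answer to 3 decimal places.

Fisher z-transforms: z1 = atanh(-0.460) = -0.497311, z2 = atanh(0.269) = 0.275786; difference d = -0.773097
Var(d) = 1/32 + 1/14 = 0.0312500 + 0.0714286 = 0.1026786
z = d/√Var(d) = -0.773097 / √0.1026786 = -0.773097 / 0.320435 = -2.413

-2.413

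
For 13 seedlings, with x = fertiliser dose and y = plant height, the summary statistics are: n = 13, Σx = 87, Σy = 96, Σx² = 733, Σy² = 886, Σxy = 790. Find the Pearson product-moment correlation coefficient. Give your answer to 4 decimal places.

0.9030

Numerator: nΣxy − (Σx)(Σy) = 13·790 − (87)(96) = 1918
Denominator: √[(nΣx²−(Σx)²)(nΣy²−(Σy)²)]
  nΣx²−(Σx)² = 13·733 − 7569 = 1960;  nΣy²−(Σy)² = 13·886 − 9216 = 2302
  √(1960·2302) = √4511920 = 2124.1281
r = 1918 / 2124.1281 = 0.9030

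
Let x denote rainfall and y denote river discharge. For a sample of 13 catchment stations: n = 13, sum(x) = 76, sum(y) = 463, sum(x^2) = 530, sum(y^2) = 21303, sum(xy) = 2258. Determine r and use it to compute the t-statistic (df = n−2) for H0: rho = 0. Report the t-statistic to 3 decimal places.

Numerator: nΣxy − (Σx)(Σy) = 13·2258 − (76)(463) = -5834
Denominator: √[(nΣx²−(Σx)²)(nΣy²−(Σy)²)]
  nΣx²−(Σx)² = 13·530 − 5776 = 1114;  nΣy²−(Σy)² = 13·21303 − 214369 = 62570
  √(1114·62570) = √69702980 = 8348.8311
r = -5834 / 8348.8311 = -0.6988
t = r·√(n−2)/√(1−r²) = -0.6988·√11 / √(1−0.488321) = -2.317657 / 0.715317 = -3.240

-3.240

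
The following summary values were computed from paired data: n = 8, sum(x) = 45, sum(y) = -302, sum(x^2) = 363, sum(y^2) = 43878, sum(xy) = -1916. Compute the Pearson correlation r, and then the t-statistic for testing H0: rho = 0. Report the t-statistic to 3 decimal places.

-0.284

S_xy = nΣxy − ΣxΣy = 8·(-1916) − 45·(-302) = -15328 − (-13590) = -1738
S_xx = nΣx² − (Σx)² = 8·363 − 45² = 2904 − 2025 = 879
S_yy = nΣy² − (Σy)² = 8·43878 − (-302)² = 351024 − 91204 = 259820
r = S_xy / √(S_xx·S_yy) = -1738 / √(879·259820) = -1738 / √228381780 = -1738 / 15112.3056 = -0.1150
t = r·√(n−2)/√(1−r²) = -0.1150·√6 / √(1−0.013225) = -0.281691 / 0.993365 = -0.284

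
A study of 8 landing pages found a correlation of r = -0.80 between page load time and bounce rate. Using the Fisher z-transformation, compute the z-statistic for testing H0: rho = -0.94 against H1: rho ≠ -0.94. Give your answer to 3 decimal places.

Fisher z: atanh(-0.80) = -1.098612, atanh(-0.94) = -1.738049
z = (z_r − z_0)·√(n−3) = (-1.098612 − (-1.738049))·√5 = 0.639437 · 2.236068 = 1.430

1.430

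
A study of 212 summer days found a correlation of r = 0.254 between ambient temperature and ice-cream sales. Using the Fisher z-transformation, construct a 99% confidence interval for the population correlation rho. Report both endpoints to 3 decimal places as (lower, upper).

Fisher z: z_r = atanh(r) = ½·ln((1+0.254)/(1−0.254)) = 0.259684
SE(z) = 1/√(n−3) = 1/√209 = 0.069171
99% ⇒ z* = 2.576; margin = 2.576·0.069171 = 0.178184
CI on z-scale: (0.081500, 0.437868)
Back-transform: tanh(0.081500) = 0.081320, tanh(0.437868) = 0.411876

(0.081, 0.412)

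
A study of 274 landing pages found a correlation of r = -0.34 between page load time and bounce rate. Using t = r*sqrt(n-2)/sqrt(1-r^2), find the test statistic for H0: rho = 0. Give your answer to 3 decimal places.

1 − r² = 1 − 0.1156 = 0.8844;  √(1−r²) = 0.940425
√(n−2) = √272 = 16.492423
t = r·√(n−2)/√(1−r²) = -0.34 · 16.492423 / 0.940425 = -5.963

-5.963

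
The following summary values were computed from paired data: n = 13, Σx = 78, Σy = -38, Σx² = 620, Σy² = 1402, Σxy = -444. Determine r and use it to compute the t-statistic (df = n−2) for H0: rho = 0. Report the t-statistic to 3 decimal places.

Numerator: nΣxy − (Σx)(Σy) = 13·(-444) − (78)(-38) = -2808
Denominator: √[(nΣx²−(Σx)²)(nΣy²−(Σy)²)]
  nΣx²−(Σx)² = 13·620 − 6084 = 1976;  nΣy²−(Σy)² = 13·1402 − 1444 = 16782
  √(1976·16782) = √33161232 = 5758.5790
r = -2808 / 5758.5790 = -0.4876
t = r·√(n−2)/√(1−r²) = -0.4876·√11 / √(1−0.237754) = -1.617186 / 0.873067 = -1.852

-1.852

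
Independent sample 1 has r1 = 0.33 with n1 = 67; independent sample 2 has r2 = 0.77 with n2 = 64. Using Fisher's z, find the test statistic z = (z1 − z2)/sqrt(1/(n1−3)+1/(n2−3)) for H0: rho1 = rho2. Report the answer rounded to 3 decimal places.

-3.786

z1 = atanh(0.33) = 0.342828,  z2 = atanh(0.77) = 1.020328
SE = √(1/(n1−3) + 1/(n2−3)) = √(1/64 + 1/61) = √(0.0156250 + 0.0163934) = √0.0320184 = 0.178937
z = (z1 − z2)/SE = (0.342828 − 1.020328) / 0.178937 = -0.677500 / 0.178937 = -3.786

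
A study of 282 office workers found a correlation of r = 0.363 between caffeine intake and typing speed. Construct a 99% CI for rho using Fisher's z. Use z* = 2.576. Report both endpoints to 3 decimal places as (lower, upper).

(0.222, 0.489)

z_r = atanh(0.363) = 0.380337;  SE = 1/√(n−3) = 1/√279 = 0.059868
z-limits: 0.380337 ± 2.576·0.059868 = 0.380337 ± 0.154220 = [0.226117, 0.534557]
ρ-limits: (tanh 0.226117, tanh 0.534557) = (0.222, 0.489)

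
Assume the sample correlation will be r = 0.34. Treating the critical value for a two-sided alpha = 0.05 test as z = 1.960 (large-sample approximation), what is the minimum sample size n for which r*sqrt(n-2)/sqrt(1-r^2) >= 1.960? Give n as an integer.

r√(n−2)/√(1−r²) ≥ 1.960  ⇔  n−2 ≥ (1.960)²·(1−r²)/r²
(1−r²)/r² = (1−0.1156)/0.1156 = 7.6505
n ≥ 2 + 3.8416·7.6505 = 2 + 29.3902 = 31.3902
⌈31.3902⌉ = 32

32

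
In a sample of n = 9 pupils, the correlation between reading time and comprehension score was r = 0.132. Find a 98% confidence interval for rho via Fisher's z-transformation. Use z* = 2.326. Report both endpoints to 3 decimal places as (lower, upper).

Fisher z: z_r = atanh(r) = ½·ln((1+0.132)/(1−0.132)) = 0.132775
SE(z) = 1/√(n−3) = 1/√6 = 0.408248
98% ⇒ z* = 2.326; margin = 2.326·0.408248 = 0.949585
CI on z-scale: (-0.816810, 1.082360)
Back-transform: tanh(-0.816810) = -0.673330, tanh(1.082360) = 0.794073

(-0.673, 0.794)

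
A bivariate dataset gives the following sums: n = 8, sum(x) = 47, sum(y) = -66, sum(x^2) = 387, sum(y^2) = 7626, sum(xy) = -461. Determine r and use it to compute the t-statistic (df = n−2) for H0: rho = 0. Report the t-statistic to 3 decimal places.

S_xy = nΣxy − ΣxΣy = 8·(-461) − 47·(-66) = -3688 − (-3102) = -586
S_xx = nΣx² − (Σx)² = 8·387 − 47² = 3096 − 2209 = 887
S_yy = nΣy² − (Σy)² = 8·7626 − (-66)² = 61008 − 4356 = 56652
r = S_xy / √(S_xx·S_yy) = -586 / √(887·56652) = -586 / √50250324 = -586 / 7088.7463 = -0.0827
t = r·√(n−2)/√(1−r²) = -0.0827·√6 / √(1−0.006839) = -0.202573 / 0.996575 = -0.203

-0.203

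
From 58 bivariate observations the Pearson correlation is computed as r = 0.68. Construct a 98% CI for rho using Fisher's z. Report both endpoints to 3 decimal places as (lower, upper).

(0.474, 0.815)

z_r = atanh(0.68) = 0.829114;  SE = 1/√(n−3) = 1/√55 = 0.134840
z-limits: 0.829114 ± 2.326·0.134840 = 0.829114 ± 0.313638 = [0.515476, 1.142752]
ρ-limits: (tanh 0.515476, tanh 1.142752) = (0.474, 0.815)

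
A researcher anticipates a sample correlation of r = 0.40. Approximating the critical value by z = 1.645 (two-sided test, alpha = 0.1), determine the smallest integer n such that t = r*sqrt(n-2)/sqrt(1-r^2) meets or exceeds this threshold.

r√(n−2)/√(1−r²) ≥ 1.645  ⇔  n−2 ≥ (1.645)²·(1−r²)/r²
(1−r²)/r² = (1−0.1600)/0.1600 = 5.2500
n ≥ 2 + 2.706025·5.2500 = 2 + 14.2066 = 16.2066
⌈16.2066⌉ = 17

17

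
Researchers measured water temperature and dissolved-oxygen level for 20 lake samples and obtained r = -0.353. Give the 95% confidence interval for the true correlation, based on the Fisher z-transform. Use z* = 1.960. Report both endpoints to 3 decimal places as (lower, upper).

Fisher z: z_r = atanh(r) = ½·ln((1+(-0.353))/(1−(-0.353))) = -0.368867
SE(z) = 1/√(n−3) = 1/√17 = 0.242536
95% ⇒ z* = 1.960; margin = 1.960·0.242536 = 0.475371
CI on z-scale: (-0.844238, 0.106504)
Back-transform: tanh(-0.844238) = -0.688047, tanh(0.106504) = 0.106103

(-0.688, 0.106)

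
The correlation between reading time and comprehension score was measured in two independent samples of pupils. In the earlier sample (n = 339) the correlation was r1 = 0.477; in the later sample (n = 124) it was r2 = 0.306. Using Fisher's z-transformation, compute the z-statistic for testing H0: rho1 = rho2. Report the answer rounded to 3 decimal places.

Fisher z-transforms: z1 = atanh(0.477) = 0.519093, z2 = atanh(0.306) = 0.316126; difference d = 0.202967
Var(d) = 1/336 + 1/121 = 0.0029762 + 0.0082645 = 0.0112407
z = d/√Var(d) = 0.202967 / √0.0112407 = 0.202967 / 0.106022 = 1.914

1.914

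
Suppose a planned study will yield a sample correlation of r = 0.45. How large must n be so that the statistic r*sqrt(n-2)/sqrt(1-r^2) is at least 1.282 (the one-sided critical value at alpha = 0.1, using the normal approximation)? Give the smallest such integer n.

r√(n−2)/√(1−r²) ≥ 1.282  ⇔  n−2 ≥ (1.282)²·(1−r²)/r²
(1−r²)/r² = (1−0.2025)/0.2025 = 3.9383
n ≥ 2 + 1.643524·3.9383 = 2 + 6.4727 = 8.4727
⌈8.4727⌉ = 9

9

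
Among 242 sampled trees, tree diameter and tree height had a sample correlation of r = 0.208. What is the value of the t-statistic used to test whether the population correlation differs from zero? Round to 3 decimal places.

3.294

1 − r² = 1 − 0.043264 = 0.956736;  √(1−r²) = 0.978129
√(n−2) = √240 = 15.491933
t = r·√(n−2)/√(1−r²) = 0.208 · 15.491933 / 0.978129 = 3.294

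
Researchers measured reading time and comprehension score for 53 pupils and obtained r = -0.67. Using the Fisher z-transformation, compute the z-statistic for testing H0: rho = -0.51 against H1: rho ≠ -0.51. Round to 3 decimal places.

-1.754

Fisher z: atanh(-0.67) = -0.810743, atanh(-0.51) = -0.562730
z = (z_r − z_0)·√(n−3) = (-0.810743 − (-0.562730))·√50 = -0.248013 · 7.071068 = -1.754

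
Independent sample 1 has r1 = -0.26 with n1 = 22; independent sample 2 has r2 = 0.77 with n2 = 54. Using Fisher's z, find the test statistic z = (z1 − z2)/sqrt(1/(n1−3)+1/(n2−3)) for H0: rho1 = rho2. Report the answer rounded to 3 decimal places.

z1 = atanh(-0.26) = -0.266108,  z2 = atanh(0.77) = 1.020328
SE = √(1/(n1−3) + 1/(n2−3)) = √(1/19 + 1/51) = √(0.0526316 + 0.0196078) = √0.0722394 = 0.268774
z = (z1 − z2)/SE = (-0.266108 − 1.020328) / 0.268774 = -1.286436 / 0.268774 = -4.786

-4.786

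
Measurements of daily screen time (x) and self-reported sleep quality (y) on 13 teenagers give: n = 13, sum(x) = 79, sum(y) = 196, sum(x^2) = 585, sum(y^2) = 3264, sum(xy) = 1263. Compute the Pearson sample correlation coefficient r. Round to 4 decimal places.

Numerator: nΣxy − (Σx)(Σy) = 13·1263 − (79)(196) = 935
Denominator: √[(nΣx²−(Σx)²)(nΣy²−(Σy)²)]
  nΣx²−(Σx)² = 13·585 − 6241 = 1364;  nΣy²−(Σy)² = 13·3264 − 38416 = 4016
  √(1364·4016) = √5477824 = 2340.4752
r = 935 / 2340.4752 = 0.3995

0.3995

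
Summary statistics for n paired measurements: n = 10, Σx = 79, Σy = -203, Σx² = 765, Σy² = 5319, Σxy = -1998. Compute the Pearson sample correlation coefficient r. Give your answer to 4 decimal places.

-0.9597

S_xy = nΣxy − ΣxΣy = 10·(-1998) − 79·(-203) = -19980 − (-16037) = -3943
S_xx = nΣx² − (Σx)² = 10·765 − 79² = 7650 − 6241 = 1409
S_yy = nΣy² − (Σy)² = 10·5319 − (-203)² = 53190 − 41209 = 11981
r = S_xy / √(S_xx·S_yy) = -3943 / √(1409·11981) = -3943 / √16881229 = -3943 / 4108.6773 = -0.9597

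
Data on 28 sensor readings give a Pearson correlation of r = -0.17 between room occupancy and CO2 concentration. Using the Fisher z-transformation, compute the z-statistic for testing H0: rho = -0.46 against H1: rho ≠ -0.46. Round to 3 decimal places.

Fisher z: atanh(-0.17) = -0.171667, atanh(-0.46) = -0.497311
z = (z_r − z_0)·√(n−3) = (-0.171667 − (-0.497311))·√25 = 0.325644 · 5.000000 = 1.628

1.628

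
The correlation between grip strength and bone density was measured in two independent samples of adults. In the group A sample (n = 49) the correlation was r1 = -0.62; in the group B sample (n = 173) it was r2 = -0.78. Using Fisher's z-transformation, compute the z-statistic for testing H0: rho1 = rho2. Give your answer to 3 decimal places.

Fisher z-transforms: z1 = atanh(-0.62) = -0.725005, z2 = atanh(-0.78) = -1.045371; difference d = 0.320366
Var(d) = 1/46 + 1/170 = 0.0217391 + 0.0058824 = 0.0276215
z = d/√Var(d) = 0.320366 / √0.0276215 = 0.320366 / 0.166197 = 1.928

1.928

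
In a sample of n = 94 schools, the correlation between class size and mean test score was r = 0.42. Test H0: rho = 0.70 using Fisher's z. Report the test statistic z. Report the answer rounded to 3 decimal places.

-4.003

z_r = atanh(0.42) = 0.447692,  z_0 = atanh(0.70) = 0.867301
SE = 1/√(n−3) = 1/√91 = 0.104828
z = (z_r − z_0)/SE = (0.447692 − 0.867301) / 0.104828 = -0.419609 / 0.104828 = -4.003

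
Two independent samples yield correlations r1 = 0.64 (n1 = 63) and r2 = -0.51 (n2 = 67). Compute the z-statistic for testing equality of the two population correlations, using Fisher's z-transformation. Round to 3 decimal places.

7.351

Fisher z-transforms: z1 = atanh(0.64) = 0.758174, z2 = atanh(-0.51) = -0.562730; difference d = 1.320904
Var(d) = 1/60 + 1/64 = 0.0166667 + 0.0156250 = 0.0322917
z = d/√Var(d) = 1.320904 / √0.0322917 = 1.320904 / 0.179699 = 7.351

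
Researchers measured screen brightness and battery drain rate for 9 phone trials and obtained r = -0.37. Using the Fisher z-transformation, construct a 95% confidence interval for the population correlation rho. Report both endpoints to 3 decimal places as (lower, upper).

z_r = atanh(-0.37) = -0.388423;  SE = 1/√(n−3) = 1/√6 = 0.408248
z-limits: -0.388423 ± 1.960·0.408248 = -0.388423 ± 0.800166 = [-1.188589, 0.411743]
ρ-limits: (tanh -1.188589, tanh 0.411743) = (-0.830, 0.390)

(-0.830, 0.390)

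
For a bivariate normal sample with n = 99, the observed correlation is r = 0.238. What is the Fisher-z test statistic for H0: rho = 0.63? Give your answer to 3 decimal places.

z_r = atanh(0.238) = 0.242653,  z_0 = atanh(0.63) = 0.741416
SE = 1/√(n−3) = 1/√96 = 0.102062
z = (z_r − z_0)/SE = (0.242653 − 0.741416) / 0.102062 = -0.498763 / 0.102062 = -4.887

-4.887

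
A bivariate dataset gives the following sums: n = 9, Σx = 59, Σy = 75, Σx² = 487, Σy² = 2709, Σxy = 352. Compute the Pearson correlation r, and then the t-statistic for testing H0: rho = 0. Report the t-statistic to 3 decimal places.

S_xy = nΣxy − ΣxΣy = 9·352 − 59·75 = 3168 − 4425 = -1257
S_xx = nΣx² − (Σx)² = 9·487 − 59² = 4383 − 3481 = 902
S_yy = nΣy² − (Σy)² = 9·2709 − 75² = 24381 − 5625 = 18756
r = S_xy / √(S_xx·S_yy) = -1257 / √(902·18756) = -1257 / √16917912 = -1257 / 4113.1389 = -0.3056
t = r·√(n−2)/√(1−r²) = -0.3056·√7 / √(1−0.093391) = -0.808542 / 0.952160 = -0.849

-0.849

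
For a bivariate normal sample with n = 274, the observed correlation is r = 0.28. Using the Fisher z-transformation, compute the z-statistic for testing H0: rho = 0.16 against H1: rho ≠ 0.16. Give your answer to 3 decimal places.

Fisher z: atanh(0.28) = 0.287682, atanh(0.16) = 0.161387
z = (z_r − z_0)·√(n−3) = (0.287682 − 0.161387)·√271 = 0.126295 · 16.462078 = 2.079

2.079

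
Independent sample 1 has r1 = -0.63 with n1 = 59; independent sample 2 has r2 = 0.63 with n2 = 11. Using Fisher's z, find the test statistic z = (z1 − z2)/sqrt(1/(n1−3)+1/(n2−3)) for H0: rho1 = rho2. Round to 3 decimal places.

-3.923

z1 = atanh(-0.63) = -0.741416,  z2 = atanh(0.63) = 0.741416
SE = √(1/(n1−3) + 1/(n2−3)) = √(1/56 + 1/8) = √(0.0178571 + 0.1250000) = √0.1428571 = 0.377964
z = (z1 − z2)/SE = (-0.741416 − 0.741416) / 0.377964 = -1.482832 / 0.377964 = -3.923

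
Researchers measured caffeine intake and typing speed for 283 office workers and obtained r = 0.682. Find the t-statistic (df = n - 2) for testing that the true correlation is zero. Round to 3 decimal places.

t = r·√(n−2) / √(1−r²) with r = 0.682, n = 283
  = 0.682·√281 / √(1 − 0.465124)
  = 0.682·16.763055 / 0.731352
  = 11.432404 / 0.731352 = 15.632

15.632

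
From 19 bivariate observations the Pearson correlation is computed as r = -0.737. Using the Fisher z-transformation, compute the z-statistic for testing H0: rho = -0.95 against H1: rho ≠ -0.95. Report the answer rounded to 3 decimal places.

3.552

z_r = atanh(-0.737) = -0.943880,  z_0 = atanh(-0.95) = -1.831781
SE = 1/√(n−3) = 1/√16 = 0.250000
z = (z_r − z_0)/SE = (-0.943880 − (-1.831781)) / 0.250000 = 0.887901 / 0.250000 = 3.552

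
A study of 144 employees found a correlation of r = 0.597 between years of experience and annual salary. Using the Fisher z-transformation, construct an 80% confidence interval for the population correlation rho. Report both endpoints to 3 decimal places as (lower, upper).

z_r = atanh(0.597) = 0.688473;  SE = 1/√(n−3) = 1/√141 = 0.084215
z-limits: 0.688473 ± 1.282·0.084215 = 0.688473 ± 0.107964 = [0.580509, 0.796437]
ρ-limits: (tanh 0.580509, tanh 0.796437) = (0.523, 0.662)

(0.523, 0.662)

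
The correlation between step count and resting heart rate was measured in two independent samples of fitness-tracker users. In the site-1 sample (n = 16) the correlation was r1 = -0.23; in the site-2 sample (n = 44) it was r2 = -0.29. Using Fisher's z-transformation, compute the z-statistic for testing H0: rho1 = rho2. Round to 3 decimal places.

z1 = atanh(-0.23) = -0.234189,  z2 = atanh(-0.29) = -0.298566
SE = √(1/(n1−3) + 1/(n2−3)) = √(1/13 + 1/41) = √(0.0769231 + 0.0243902) = √0.1013133 = 0.318298
z = (z1 − z2)/SE = (-0.234189 − (-0.298566)) / 0.318298 = 0.064377 / 0.318298 = 0.202

0.202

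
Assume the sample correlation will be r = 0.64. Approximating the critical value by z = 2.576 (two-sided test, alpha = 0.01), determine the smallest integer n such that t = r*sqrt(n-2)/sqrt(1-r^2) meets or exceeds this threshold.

12

r√(n−2)/√(1−r²) ≥ 2.576  ⇔  n−2 ≥ (2.576)²·(1−r²)/r²
(1−r²)/r² = (1−0.4096)/0.4096 = 1.4414
n ≥ 2 + 6.635776·1.4414 = 2 + 9.5648 = 11.5648
⌈11.5648⌉ = 12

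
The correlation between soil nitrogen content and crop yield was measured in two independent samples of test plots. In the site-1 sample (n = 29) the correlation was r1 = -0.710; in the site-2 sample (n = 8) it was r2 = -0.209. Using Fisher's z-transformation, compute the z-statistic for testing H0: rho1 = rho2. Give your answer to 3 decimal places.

-1.382

Fisher z-transforms: z1 = atanh(-0.710) = -0.887184, z2 = atanh(-0.209) = -0.212125; difference d = -0.675059
Var(d) = 1/26 + 1/5 = 0.0384615 + 0.2000000 = 0.2384615
z = d/√Var(d) = -0.675059 / √0.2384615 = -0.675059 / 0.488325 = -1.382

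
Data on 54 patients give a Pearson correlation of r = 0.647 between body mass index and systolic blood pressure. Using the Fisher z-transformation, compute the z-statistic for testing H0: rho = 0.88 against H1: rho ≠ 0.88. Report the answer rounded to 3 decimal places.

z_r = atanh(0.647) = 0.770121,  z_0 = atanh(0.88) = 1.375768
SE = 1/√(n−3) = 1/√51 = 0.140028
z = (z_r − z_0)/SE = (0.770121 − 1.375768) / 0.140028 = -0.605647 / 0.140028 = -4.325

-4.325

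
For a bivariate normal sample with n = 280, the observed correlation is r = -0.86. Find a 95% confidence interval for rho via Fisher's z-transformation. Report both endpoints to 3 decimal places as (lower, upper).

z_r = atanh(-0.86) = -1.293345;  SE = 1/√(n−3) = 1/√277 = 0.060084
z-limits: -1.293345 ± 1.960·0.060084 = -1.293345 ± 0.117765 = [-1.411110, -1.175580]
ρ-limits: (tanh -1.411110, tanh -1.175580) = (-0.888, -0.826)

(-0.888, -0.826)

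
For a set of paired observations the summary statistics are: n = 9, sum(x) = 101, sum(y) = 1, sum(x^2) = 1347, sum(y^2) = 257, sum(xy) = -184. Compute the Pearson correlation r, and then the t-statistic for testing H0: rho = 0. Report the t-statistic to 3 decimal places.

Numerator: nΣxy − (Σx)(Σy) = 9·(-184) − (101)(1) = -1757
Denominator: √[(nΣx²−(Σx)²)(nΣy²−(Σy)²)]
  nΣx²−(Σx)² = 9·1347 − 10201 = 1922;  nΣy²−(Σy)² = 9·257 − 1 = 2312
  √(1922·2312) = √4443664 = 2108.0000
r = -1757 / 2108.0000 = -0.8335
t = r·√(n−2)/√(1−r²) = -0.8335·√7 / √(1−0.694722) = -2.205234 / 0.552520 = -3.991

-3.991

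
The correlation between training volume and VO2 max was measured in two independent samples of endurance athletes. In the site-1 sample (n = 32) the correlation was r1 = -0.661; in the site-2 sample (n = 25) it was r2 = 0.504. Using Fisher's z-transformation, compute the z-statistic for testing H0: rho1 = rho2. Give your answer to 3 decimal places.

z1 = atanh(-0.661) = -0.794588,  z2 = atanh(0.504) = 0.554654
SE = √(1/(n1−3) + 1/(n2−3)) = √(1/29 + 1/22) = √(0.0344828 + 0.0454545) = √0.0799373 = 0.282732
z = (z1 − z2)/SE = (-0.794588 − 0.554654) / 0.282732 = -1.349242 / 0.282732 = -4.772

-4.772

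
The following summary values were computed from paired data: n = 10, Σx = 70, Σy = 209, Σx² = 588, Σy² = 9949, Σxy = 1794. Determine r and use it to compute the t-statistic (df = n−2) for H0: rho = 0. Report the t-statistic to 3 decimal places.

1.416

S_xy = nΣxy − ΣxΣy = 10·1794 − 70·209 = 17940 − 14630 = 3310
S_xx = nΣx² − (Σx)² = 10·588 − 70² = 5880 − 4900 = 980
S_yy = nΣy² − (Σy)² = 10·9949 − 209² = 99490 − 43681 = 55809
r = S_xy / √(S_xx·S_yy) = 3310 / √(980·55809) = 3310 / √54692820 = 3310 / 7395.4594 = 0.4476
t = r·√(n−2)/√(1−r²) = 0.4476·√8 / √(1−0.200346) = 1.266004 / 0.894234 = 1.416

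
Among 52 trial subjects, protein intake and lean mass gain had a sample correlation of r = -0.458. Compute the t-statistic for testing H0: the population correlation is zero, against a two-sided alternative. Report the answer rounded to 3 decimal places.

-3.643

1 − r² = 1 − 0.209764 = 0.790236;  √(1−r²) = 0.888952
√(n−2) = √50 = 7.071068
t = r·√(n−2)/√(1−r²) = -0.458 · 7.071068 / 0.888952 = -3.643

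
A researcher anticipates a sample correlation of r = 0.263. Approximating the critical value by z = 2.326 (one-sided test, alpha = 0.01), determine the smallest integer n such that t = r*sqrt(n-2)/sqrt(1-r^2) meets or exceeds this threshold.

Need r·√(n−2)/√(1−r²) ≥ 2.326
√(n−2) ≥ 2.326·√(1−0.069169) / 0.263 = 2.326·0.964796 / 0.263 = 8.5328
n−2 ≥ 72.8087  ⇒  n ≥ 74.8087
Smallest integer n = 75

75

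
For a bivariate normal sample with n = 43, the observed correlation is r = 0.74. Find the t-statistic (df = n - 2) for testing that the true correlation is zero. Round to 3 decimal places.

1 − r² = 1 − 0.5476 = 0.4524;  √(1−r²) = 0.672607
√(n−2) = √41 = 6.403124
t = r·√(n−2)/√(1−r²) = 0.74 · 6.403124 / 0.672607 = 7.045

7.045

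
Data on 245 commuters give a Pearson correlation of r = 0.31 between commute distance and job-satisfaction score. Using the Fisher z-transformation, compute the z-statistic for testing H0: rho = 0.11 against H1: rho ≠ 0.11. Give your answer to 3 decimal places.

3.268

z_r = atanh(0.31) = 0.320545,  z_0 = atanh(0.11) = 0.110447
SE = 1/√(n−3) = 1/√242 = 0.064282
z = (z_r − z_0)/SE = (0.320545 − 0.110447) / 0.064282 = 0.210098 / 0.064282 = 3.268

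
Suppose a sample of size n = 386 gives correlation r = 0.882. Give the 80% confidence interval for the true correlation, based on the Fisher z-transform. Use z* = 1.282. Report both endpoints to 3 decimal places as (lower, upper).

Fisher z: z_r = atanh(r) = ½·ln((1+0.882)/(1−0.882)) = 1.384703
SE(z) = 1/√(n−3) = 1/√383 = 0.051098
80% ⇒ z* = 1.282; margin = 1.282·0.051098 = 0.065508
CI on z-scale: (1.319195, 1.450211)
Back-transform: tanh(1.319195) = 0.866584, tanh(1.450211) = 0.895735

(0.867, 0.896)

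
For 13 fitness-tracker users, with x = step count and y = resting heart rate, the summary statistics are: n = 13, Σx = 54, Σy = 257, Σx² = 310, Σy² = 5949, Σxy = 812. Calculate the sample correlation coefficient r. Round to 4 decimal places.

Numerator: nΣxy − (Σx)(Σy) = 13·812 − (54)(257) = -3322
Denominator: √[(nΣx²−(Σx)²)(nΣy²−(Σy)²)]
  nΣx²−(Σx)² = 13·310 − 2916 = 1114;  nΣy²−(Σy)² = 13·5949 − 66049 = 11288
  √(1114·11288) = √12574832 = 3546.1010
r = -3322 / 3546.1010 = -0.9368

-0.9368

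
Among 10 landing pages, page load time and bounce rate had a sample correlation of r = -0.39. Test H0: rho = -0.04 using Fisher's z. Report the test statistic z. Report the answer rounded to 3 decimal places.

z_r = atanh(-0.39) = -0.411800,  z_0 = atanh(-0.04) = -0.040021
SE = 1/√(n−3) = 1/√7 = 0.377964
z = (z_r − z_0)/SE = (-0.411800 − (-0.040021)) / 0.377964 = -0.371779 / 0.377964 = -0.984

-0.984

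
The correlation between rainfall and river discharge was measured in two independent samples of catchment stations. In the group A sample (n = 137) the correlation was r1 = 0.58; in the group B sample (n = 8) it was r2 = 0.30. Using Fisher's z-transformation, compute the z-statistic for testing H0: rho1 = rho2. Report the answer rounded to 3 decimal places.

z1 = atanh(0.58) = 0.662463,  z2 = atanh(0.30) = 0.309520
SE = √(1/(n1−3) + 1/(n2−3)) = √(1/134 + 1/5) = √(0.0074627 + 0.2000000) = √0.2074627 = 0.455481
z = (z1 − z2)/SE = (0.662463 − 0.309520) / 0.455481 = 0.352943 / 0.455481 = 0.775

0.775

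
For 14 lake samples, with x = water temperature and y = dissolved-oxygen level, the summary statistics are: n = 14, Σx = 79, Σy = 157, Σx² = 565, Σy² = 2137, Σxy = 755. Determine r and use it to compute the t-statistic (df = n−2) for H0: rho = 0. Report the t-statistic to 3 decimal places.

-2.724

Numerator: nΣxy − (Σx)(Σy) = 14·755 − (79)(157) = -1833
Denominator: √[(nΣx²−(Σx)²)(nΣy²−(Σy)²)]
  nΣx²−(Σx)² = 14·565 − 6241 = 1669;  nΣy²−(Σy)² = 14·2137 − 24649 = 5269
  √(1669·5269) = √8793961 = 2965.4613
r = -1833 / 2965.4613 = -0.6181
t = r·√(n−2)/√(1−r²) = -0.6181·√12 / √(1−0.382048) = -2.141161 / 0.786099 = -2.724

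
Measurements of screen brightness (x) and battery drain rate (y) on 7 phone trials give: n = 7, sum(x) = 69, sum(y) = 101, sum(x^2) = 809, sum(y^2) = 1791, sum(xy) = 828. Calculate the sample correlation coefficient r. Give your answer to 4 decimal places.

S_xy = nΣxy − ΣxΣy = 7·828 − 69·101 = 5796 − 6969 = -1173
S_xx = nΣx² − (Σx)² = 7·809 − 69² = 5663 − 4761 = 902
S_yy = nΣy² − (Σy)² = 7·1791 − 101² = 12537 − 10201 = 2336
r = S_xy / √(S_xx·S_yy) = -1173 / √(902·2336) = -1173 / √2107072 = -1173 / 1451.5757 = -0.8081

-0.8081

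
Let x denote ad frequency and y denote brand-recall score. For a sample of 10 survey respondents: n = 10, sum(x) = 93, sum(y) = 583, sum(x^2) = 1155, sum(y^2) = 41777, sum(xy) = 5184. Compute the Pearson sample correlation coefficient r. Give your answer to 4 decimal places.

Numerator: nΣxy − (Σx)(Σy) = 10·5184 − (93)(583) = -2379
Denominator: √[(nΣx²−(Σx)²)(nΣy²−(Σy)²)]
  nΣx²−(Σx)² = 10·1155 − 8649 = 2901;  nΣy²−(Σy)² = 10·41777 − 339889 = 77881
  √(2901·77881) = √225932781 = 15031.0605
r = -2379 / 15031.0605 = -0.1583

-0.1583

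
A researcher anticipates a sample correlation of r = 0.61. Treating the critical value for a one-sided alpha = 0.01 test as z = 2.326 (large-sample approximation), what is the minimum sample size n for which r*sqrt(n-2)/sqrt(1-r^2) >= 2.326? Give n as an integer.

Need r·√(n−2)/√(1−r²) ≥ 2.326
√(n−2) ≥ 2.326·√(1−0.3721) / 0.61 = 2.326·0.792401 / 0.61 = 3.0215
n−2 ≥ 9.1295  ⇒  n ≥ 11.1295
Smallest integer n = 12

12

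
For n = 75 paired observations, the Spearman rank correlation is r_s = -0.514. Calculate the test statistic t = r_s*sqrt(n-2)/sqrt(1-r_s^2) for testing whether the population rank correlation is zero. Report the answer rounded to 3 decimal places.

1 − r_s² = 1 − 0.264196 = 0.735804;  √(1−r_s²) = 0.857790
√(n−2) = √73 = 8.544004
t = r_s·√(n−2)/√(1−r_s²) = -0.514 · 8.544004 / 0.857790 = -5.120

-5.120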